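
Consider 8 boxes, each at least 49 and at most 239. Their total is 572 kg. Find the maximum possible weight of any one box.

To make one box as large as possible, make the other 7 as small as possible.
The other 7 contribute at least 7 × 49 = 343, leaving at most 572 − 343 = 229.
Since 229 ≤ 239, this is achievable: one at 229 and 7 at 49.

229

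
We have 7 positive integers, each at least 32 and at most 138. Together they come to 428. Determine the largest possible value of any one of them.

138

To make one integer as large as possible, make the other 6 as small as possible.
The other 6 contribute at least 6 × 32 = 192, leaving at most 428 − 192 = 236.
But each integer is capped at 138, so the maximum is 138.
Achievable: one at 138 and the other 6 totalling 290, which fits since 6 × 32 ≤ 290 ≤ 6 × 138.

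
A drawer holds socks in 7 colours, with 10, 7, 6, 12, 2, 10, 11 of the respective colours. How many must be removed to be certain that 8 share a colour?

44

In the worst case you take as many as possible of each colour without reaching 8: 7 + 7 + 6 + 7 + 2 + 7 + 7 = 43.
The next one must give 8 of some colour, so 43 + 1 = 44.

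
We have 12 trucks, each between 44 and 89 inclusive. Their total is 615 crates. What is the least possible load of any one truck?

44

To make one truck as small as possible, make the other 11 as large as possible.
The other 11 can take up 11 × 89 = 979 ≥ 615 − 44, so one truck can sit at its floor of 44.
Achievable: one at 44 and the other 11 totalling 571, which fits since 11 × 44 ≤ 571 ≤ 11 × 89.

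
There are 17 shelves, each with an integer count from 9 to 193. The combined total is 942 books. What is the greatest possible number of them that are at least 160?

5

Suppose k of them are at least 160. Those contribute at least 160 each and the other 17 − k at least 9 each.
So the total is at least 160k + 9(17 − k) = 153 + 151k. This must be ≤ 942, giving k ≤ 5.
k = 5 is achieved by 5 values at 160 and 12 at 9, total 908; add 34 to one value (staying below 160) to reach 942.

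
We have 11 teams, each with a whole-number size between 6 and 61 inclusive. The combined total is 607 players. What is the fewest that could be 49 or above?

7

Each value short of 49 is at most 48, costing at least 61 − 48 = 13 against the maximum total of 671.
We can afford to lose at most 671 − 607 = 64, so at most ⌊64/13⌋ = 4 fall short, and at least 7 are ≥ 49.
Exactly 7 works: 7 values at 61 and 4 at 48 total 619; lower one of the high values by 12 (still ≥ 49) to hit 607.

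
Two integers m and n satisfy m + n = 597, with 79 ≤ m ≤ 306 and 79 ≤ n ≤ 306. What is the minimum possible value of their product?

For a fixed sum, mn is smallest when m and n are as far apart as possible.
At the endpoint m = 291, n = 597 − 291 = 306, so mn = 291 × 306 = 89046.

89046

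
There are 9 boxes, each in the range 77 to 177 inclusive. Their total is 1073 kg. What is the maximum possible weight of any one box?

177

Maximizing one value means minimizing the remaining 8.
The other 8 contribute at least 8 × 77 = 616, leaving at most 1073 − 616 = 457.
But each box is capped at 177, so the maximum is 177.
Achievable: one at 177 and the other 8 totalling 896, which fits since 8 × 77 ≤ 896 ≤ 8 × 177.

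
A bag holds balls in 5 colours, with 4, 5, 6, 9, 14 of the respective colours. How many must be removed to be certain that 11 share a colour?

In the worst case you take as many as possible of each colour without reaching 11: 4 + 5 + 6 + 9 + 10 = 34.
The next one must give 11 of some colour, so 34 + 1 = 35.

35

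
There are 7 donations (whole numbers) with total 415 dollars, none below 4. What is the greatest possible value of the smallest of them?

The average is 415/7 < 60, so some value is ≤ 59.
Taking 5 copies of 59 and 2 copies of 60 gives exactly 415, so 59 is attained.

59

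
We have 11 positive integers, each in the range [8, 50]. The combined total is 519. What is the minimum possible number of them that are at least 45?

6

Suppose at most 11 − j of them reach 45; then j values are ≤ 44 and the rest ≤ 50.
The total is then ≤ 44·j + 50·(11 − j) = 550 − 6j. For this to be ≥ 519 we need j ≤ 5, so at least 11 − 5 = 6 must reach 45.
Exactly 6 works: 6 values at 50 and 5 at 44 total 520; lower one of the high values by 1 (still ≥ 45) to hit 519.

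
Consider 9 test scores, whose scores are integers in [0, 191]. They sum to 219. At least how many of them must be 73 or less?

If only k of them are at most 73, the other 9 − k are at least 74, so the total is at least (9 − k)·74 + k·0.
This is ≤ 219, so (9 − k)·74 + 0k ≤ 219, which gives k ≥ 7.
Exactly 7 works: 7 values at 0 and 2 at 74 total 148; raise one of the low values by 71 (still ≤ 73) to hit 219.

7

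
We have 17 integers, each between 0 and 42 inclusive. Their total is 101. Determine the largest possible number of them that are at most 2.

Each value at 2 or below falls at least 42 − 2 = 40 short of the ceiling 42.
The ceiling total is 17 × 42 = 714, and we need 101, so at most ⌊(714 − 101)/40⌋ = 15 can be that low.
k = 15 is achieved by 15 values at 2 and 2 at 42, total 114; lower one of the 42's by 13 (still > 2) to reach 101.

15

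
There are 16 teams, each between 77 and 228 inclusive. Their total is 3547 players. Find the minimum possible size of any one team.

Minimizing one value means maximizing the remaining 15.
The other 15 contribute at most 15 × 228 = 3420, leaving at least 3547 − 3420 = 127.
Since 127 ≥ 77, this is achievable: one at 127 and 15 at 228.

127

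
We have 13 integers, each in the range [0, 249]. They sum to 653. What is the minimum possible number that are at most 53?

1

Let j be the number exceeding 53. Then the total is ≥ 54·j + 0·(13 − j) = 0 + 54j.
So 54j ≤ 653 and j ≤ 12; hence at least 13 − 12 = 1 are ≤ 53.
Exactly 1 works: 1 value at 0 and 12 at 54 total 648; raise one of the low values by 5 (still ≤ 53) to hit 653.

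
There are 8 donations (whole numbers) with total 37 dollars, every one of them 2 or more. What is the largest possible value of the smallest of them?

The average is 37/8 < 5, so some value is ≤ 4.
Achievable: 3 of them at 4 and 5 at 5 total 37.

4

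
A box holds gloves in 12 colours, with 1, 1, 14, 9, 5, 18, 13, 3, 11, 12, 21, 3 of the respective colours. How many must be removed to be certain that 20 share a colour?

In the worst case you take as many as possible of each colour without reaching 20: 1 + 1 + 14 + 9 + 5 + 18 + 13 + 3 + 11 + 12 + 19 + 3 = 109.
The next one must give 20 of some colour, so 109 + 1 = 110.

110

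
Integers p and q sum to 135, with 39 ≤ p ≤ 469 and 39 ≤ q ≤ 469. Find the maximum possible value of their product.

With p + q fixed, pq peaks when the two are closest together.
Taking p = 67 and q = 68 (both in [39, 469]) gives pq = 4556.

4556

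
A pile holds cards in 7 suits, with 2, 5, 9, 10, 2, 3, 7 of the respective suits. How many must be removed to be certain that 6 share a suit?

In the worst case you take as many as possible of each suit without reaching 6: 2 + 5 + 5 + 5 + 2 + 3 + 5 = 27.
The next one must give 6 of some suit, so 27 + 1 = 28.

28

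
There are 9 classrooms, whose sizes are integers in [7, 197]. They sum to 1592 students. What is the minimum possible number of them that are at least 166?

Suppose at most 9 − j of them reach 166; then j values are ≤ 165 and the rest ≤ 197.
The total is then ≤ 165·j + 197·(9 − j) = 1773 − 32j. For this to be ≥ 1592 we need j ≤ 5, so at least 9 − 5 = 4 must reach 166.
Exactly 4 works: 4 values at 197 and 5 at 165 total 1613; lower one of the high values by 21 (still ≥ 166) to hit 1592.

4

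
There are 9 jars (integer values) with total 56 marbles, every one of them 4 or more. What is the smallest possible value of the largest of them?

7

The average is 56/9 > 6, so not all 9 can be 6 or less; the largest is ≥ 7.
Equality holds with 2 values of 7 and 7 values of 6.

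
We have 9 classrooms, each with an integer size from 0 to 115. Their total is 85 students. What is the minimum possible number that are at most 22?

Each value above 22 is at least 23, contributing at least 23 − 0 = 23 above the floor 0.
The sum exceeds the floor total 0 by 85, so at most ⌊85/23⌋ = 3 exceed 22, and at least 6 are ≤ 22.
Exactly 6 works: 6 values at 0 and 3 at 23 total 69; raise one of the low values by 16 (still ≤ 22) to hit 85.

6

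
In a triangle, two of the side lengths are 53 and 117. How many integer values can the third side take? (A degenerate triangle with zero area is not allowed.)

The triangle inequality gives |53 − 117| < c < 53 + 117, i.e. 64 < c < 170.
So c can be any integer from 65 to 169: 105 values.

105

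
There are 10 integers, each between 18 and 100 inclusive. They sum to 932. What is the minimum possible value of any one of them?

32

Minimizing one value means maximizing the remaining 9.
The other 9 contribute at most 9 × 100 = 900, leaving at least 932 − 900 = 32.
Since 32 ≥ 18, this is achievable: one at 32 and 9 at 100.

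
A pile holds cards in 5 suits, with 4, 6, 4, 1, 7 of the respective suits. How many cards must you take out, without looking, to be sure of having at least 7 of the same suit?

In the worst case you take as many as possible of each suit without reaching 7: 4 + 6 + 4 + 1 + 6 = 21.
The next one must give 7 of some suit, so 21 + 1 = 22.

22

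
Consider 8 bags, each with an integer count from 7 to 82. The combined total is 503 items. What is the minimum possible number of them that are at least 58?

2

If only k of them are at least 58, the other 8 − k are at most 57, so the total is at most k·82 + (8 − k)·57.
This must reach 503, so k·82 + (8 − k)·57 ≥ 503, giving k ≥ 2.
Exactly 2 works: 2 values at 82 and 6 at 57 total 506; lower one of the high values by 3 (still ≥ 58) to hit 503.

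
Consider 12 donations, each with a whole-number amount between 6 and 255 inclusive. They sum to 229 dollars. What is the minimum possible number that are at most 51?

9

Each value above 51 is at least 52, contributing at least 52 − 6 = 46 above the floor 6.
The sum exceeds the floor total 72 by 157, so at most ⌊157/46⌋ = 3 exceed 51, and at least 9 are ≤ 51.
Exactly 9 works: 9 values at 6 and 3 at 52 total 210; raise one of the low values by 19 (still ≤ 51) to hit 229.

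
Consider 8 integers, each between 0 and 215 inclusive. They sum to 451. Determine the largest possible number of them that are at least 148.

3

With k values at 148 or above and the rest at least 0, the sum is at least 0 + 148k.
Since the sum is 451, we need 148k ≤ 451, i.e. k ≤ 3.
k = 3 is achieved by 3 values at 148 and 5 at 0, total 444; add 7 to one value (staying below 148) to reach 451.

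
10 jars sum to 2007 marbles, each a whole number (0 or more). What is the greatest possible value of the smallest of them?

200

The 10 values sum to 2007, so their minimum is at most ⌊2007/10⌋ = 200.
Taking 3 copies of 200 and 7 copies of 201 gives exactly 2007, so 200 is attained.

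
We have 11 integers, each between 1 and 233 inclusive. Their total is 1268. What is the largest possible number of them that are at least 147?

8

With k values at 147 or above and the rest at least 1, the sum is at least 11 + 146k.
Since the sum is 1268, we need 146k ≤ 1257, i.e. k ≤ 8.
k = 8 is achieved by 8 values at 147 and 3 at 1, total 1179; add 89 to one value (staying below 147) to reach 1268.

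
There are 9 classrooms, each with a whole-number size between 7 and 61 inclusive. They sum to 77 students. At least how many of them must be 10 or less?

6

If only k of them are at most 10, the other 9 − k are at least 11, so the total is at least (9 − k)·11 + k·7.
This is ≤ 77, so (9 − k)·11 + 7k ≤ 77, which gives k ≥ 6.
Exactly 6 works: 6 values at 7 and 3 at 11 total 75; raise one of the low values by 2 (still ≤ 10) to hit 77.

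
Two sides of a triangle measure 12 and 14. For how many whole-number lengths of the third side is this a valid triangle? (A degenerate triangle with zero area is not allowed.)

The triangle inequality gives |12 − 14| < c < 12 + 14, i.e. 2 < c < 26.
So c can be any integer from 3 to 25: 23 values.

23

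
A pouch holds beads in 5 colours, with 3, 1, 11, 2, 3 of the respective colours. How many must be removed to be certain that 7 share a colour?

In the worst case you take as many as possible of each colour without reaching 7: 3 + 1 + 6 + 2 + 3 = 15.
The next one must give 7 of some colour, so 15 + 1 = 16.

16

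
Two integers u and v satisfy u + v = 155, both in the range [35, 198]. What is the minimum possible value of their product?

4200

uv = u(155 − u) is concave in u, so over [35, 120] it is minimized at an endpoint.
At the endpoint u = 35, v = 155 − 35 = 120, so uv = 35 × 120 = 4200.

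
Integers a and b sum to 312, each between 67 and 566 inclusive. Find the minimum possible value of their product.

ab = a(312 − a) is concave in a, so over [67, 245] it is minimized at an endpoint.
At the endpoint a = 67, b = 312 − 67 = 245, so ab = 67 × 245 = 16415.

16415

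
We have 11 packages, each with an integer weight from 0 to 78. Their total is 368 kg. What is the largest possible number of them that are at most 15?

7

Suppose k of them are at most 15. Those contribute at most 15 each and the rest at most 78 each.
So the total is at most 15k + 78(11 − k) = 858 − 63k. This must still be ≥ 368, so k ≤ 7.
k = 7 is achieved by 7 values at 15 and 4 at 78, total 417; lower one of the 78's by 49 (still > 15) to reach 368.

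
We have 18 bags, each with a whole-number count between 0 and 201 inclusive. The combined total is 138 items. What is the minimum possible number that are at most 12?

Let j be the number exceeding 12. Then the total is ≥ 13·j + 0·(18 − j) = 0 + 13j.
So 13j ≤ 138 and j ≤ 10; hence at least 18 − 10 = 8 are ≤ 12.
Exactly 8 works: 8 values at 0 and 10 at 13 total 130; raise one of the low values by 8 (still ≤ 12) to hit 138.

8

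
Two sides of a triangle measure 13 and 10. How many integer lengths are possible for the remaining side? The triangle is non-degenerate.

19

The triangle inequality gives |13 − 10| < c < 13 + 10, i.e. 3 < c < 23.
So c can be any integer from 4 to 22: 19 values.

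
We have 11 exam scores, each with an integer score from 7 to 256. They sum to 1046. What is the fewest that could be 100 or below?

If only k of them are at most 100, the other 11 − k are at least 101, so the total is at least (11 − k)·101 + k·7.
This is ≤ 1046, so (11 − k)·101 + 7k ≤ 1046, which gives k ≥ 1.
Exactly 1 works: 1 value at 7 and 10 at 101 total 1017; raise one of the low values by 29 (still ≤ 100) to hit 1046.

1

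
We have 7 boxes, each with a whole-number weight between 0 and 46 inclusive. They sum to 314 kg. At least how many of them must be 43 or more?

If only k of them are at least 43, the other 7 − k are at most 42, so the total is at most k·46 + (7 − k)·42.
This must reach 314, so k·46 + (7 − k)·42 ≥ 314, giving k ≥ 5.
Exactly 5 works: 5 values at 46 and 2 at 42 total 314.

5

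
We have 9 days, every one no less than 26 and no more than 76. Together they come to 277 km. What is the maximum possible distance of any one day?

Maximizing one value means minimizing the remaining 8.
The other 8 contribute at least 8 × 26 = 208, leaving at most 277 − 208 = 69.
Since 69 ≤ 76, this is achievable: one at 69 and 8 at 26.

69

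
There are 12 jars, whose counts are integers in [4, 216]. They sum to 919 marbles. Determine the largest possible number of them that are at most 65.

11

Suppose k of them are at most 65. Those contribute at most 65 each and the rest at most 216 each.
So the total is at most 65k + 216(12 − k) = 2592 − 151k. This must still be ≥ 919, so k ≤ 11.
k = 11 is achieved by 11 values at 65 and 1 at 216, total 931; lower one of the 216's by 12 (still > 65) to reach 919.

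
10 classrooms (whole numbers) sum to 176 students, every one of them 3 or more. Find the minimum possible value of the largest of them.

18

Some value must be at least ⌈176/10⌉ = 18, since 10 × 17 = 170 < 176.
Taking 4 copies of 17 and 6 copies of 18 gives exactly 176, so 18 is attained.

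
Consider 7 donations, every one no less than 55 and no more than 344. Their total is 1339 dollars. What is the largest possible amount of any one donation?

Maximizing one value means minimizing the remaining 6.
The other 6 contribute at least 6 × 55 = 330, leaving at most 1339 − 330 = 1009.
But each donation is capped at 344, so the maximum is 344.
Achievable: one at 344 and the other 6 totalling 995, which fits since 6 × 55 ≤ 995 ≤ 6 × 344.

344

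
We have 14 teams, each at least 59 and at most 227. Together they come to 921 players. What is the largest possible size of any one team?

To make one team as large as possible, make the other 13 as small as possible.
The other 13 contribute at least 13 × 59 = 767, leaving at most 921 − 767 = 154.
Since 154 ≤ 227, this is achievable: one at 154 and 13 at 59.

154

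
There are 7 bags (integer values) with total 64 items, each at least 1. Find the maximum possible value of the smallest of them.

9

The 7 values sum to 64, so their minimum is at most ⌊64/7⌋ = 9.
Equality holds with 6 values of 9 and 1 value of 10.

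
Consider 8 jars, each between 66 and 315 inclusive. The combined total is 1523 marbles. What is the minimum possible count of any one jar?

66

Minimizing one value means maximizing the remaining 7.
The other 7 can take up 7 × 315 = 2205 ≥ 1523 − 66, so one jar can sit at its floor of 66.
Achievable: one at 66 and the other 7 totalling 1457, which fits since 7 × 66 ≤ 1457 ≤ 7 × 315.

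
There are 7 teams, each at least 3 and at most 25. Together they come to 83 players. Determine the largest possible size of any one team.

To make one team as large as possible, make the other 6 as small as possible.
The other 6 contribute at least 6 × 3 = 18, leaving at most 83 − 18 = 65.
But each team is capped at 25, so the maximum is 25.
Achievable: one at 25 and the other 6 totalling 58, which fits since 6 × 3 ≤ 58 ≤ 6 × 25.

25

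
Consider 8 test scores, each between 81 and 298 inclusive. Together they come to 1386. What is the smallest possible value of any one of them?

Minimizing one value means maximizing the remaining 7.
The other 7 can take up 7 × 298 = 2086 ≥ 1386 − 81, so one score can sit at its floor of 81.
Achievable: one at 81 and the other 7 totalling 1305, which fits since 7 × 81 ≤ 1305 ≤ 7 × 298.

81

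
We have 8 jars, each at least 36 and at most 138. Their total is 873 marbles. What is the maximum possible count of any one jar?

Maximizing one value means minimizing the remaining 7.
The other 7 contribute at least 7 × 36 = 252, leaving at most 873 − 252 = 621.
But each jar is capped at 138, so the maximum is 138.
Achievable: one at 138 and the other 7 totalling 735, which fits since 7 × 36 ≤ 735 ≤ 7 × 138.

138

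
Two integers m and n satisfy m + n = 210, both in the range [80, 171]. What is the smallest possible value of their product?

10400

For a fixed sum, mn is smallest when m and n are as far apart as possible.
At the endpoint m = 80, n = 210 − 80 = 130, so mn = 80 × 130 = 10400.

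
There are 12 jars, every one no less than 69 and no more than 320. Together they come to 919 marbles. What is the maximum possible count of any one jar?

To make one jar as large as possible, make the other 11 as small as possible.
The other 11 contribute at least 11 × 69 = 759, leaving at most 919 − 759 = 160.
Since 160 ≤ 320, this is achievable: one at 160 and 11 at 69.

160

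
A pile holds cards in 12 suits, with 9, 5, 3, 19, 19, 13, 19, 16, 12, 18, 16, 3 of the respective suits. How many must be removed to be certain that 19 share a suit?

150

In the worst case you take as many as possible of each suit without reaching 19: 9 + 5 + 3 + 18 + 18 + 13 + 18 + 16 + 12 + 18 + 16 + 3 = 149.
The next one must give 19 of some suit, so 149 + 1 = 150.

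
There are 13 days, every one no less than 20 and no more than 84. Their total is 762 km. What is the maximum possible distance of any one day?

84

To make one day as large as possible, make the other 12 as small as possible.
The other 12 contribute at least 12 × 20 = 240, leaving at most 762 − 240 = 522.
But each day is capped at 84, so the maximum is 84.
Achievable: one at 84 and the other 12 totalling 678, which fits since 12 × 20 ≤ 678 ≤ 12 × 84.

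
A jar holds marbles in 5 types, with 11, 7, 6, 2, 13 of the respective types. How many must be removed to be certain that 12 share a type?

In the worst case you take as many as possible of each type without reaching 12: 11 + 7 + 6 + 2 + 11 = 37.
The next one must give 12 of some type, so 37 + 1 = 38.

38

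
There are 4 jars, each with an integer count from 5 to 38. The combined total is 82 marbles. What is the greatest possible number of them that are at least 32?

2

With k values at 32 or above and the rest at least 5, the sum is at least 20 + 27k.
Since the sum is 82, we need 27k ≤ 62, i.e. k ≤ 2.
k = 2 is achieved by 2 values at 32 and 2 at 5, total 74; add 8 to one value (staying below 32) to reach 82.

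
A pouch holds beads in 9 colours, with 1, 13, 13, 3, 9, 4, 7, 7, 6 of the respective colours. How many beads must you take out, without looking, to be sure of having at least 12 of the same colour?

In the worst case you take as many as possible of each colour without reaching 12: 1 + 11 + 11 + 3 + 9 + 4 + 7 + 7 + 6 = 59.
The next one must give 12 of some colour, so 59 + 1 = 60.

60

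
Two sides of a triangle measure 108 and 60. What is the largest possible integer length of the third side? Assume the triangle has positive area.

167

The third side must be less than 108 + 60 = 168.
The largest integer below 168 is 167.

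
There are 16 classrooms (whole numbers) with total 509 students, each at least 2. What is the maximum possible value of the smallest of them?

31

The 16 values sum to 509, so their minimum is at most ⌊509/16⌋ = 31.
Achievable: 3 of them at 31 and 13 at 32 total 509.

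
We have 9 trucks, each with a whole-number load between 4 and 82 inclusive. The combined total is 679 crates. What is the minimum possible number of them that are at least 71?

5

Each value short of 71 is at most 70, costing at least 82 − 70 = 12 against the maximum total of 738.
We can afford to lose at most 738 − 679 = 59, so at most ⌊59/12⌋ = 4 fall short, and at least 5 are ≥ 71.
Exactly 5 works: 5 values at 82 and 4 at 70 total 690; lower one of the high values by 11 (still ≥ 71) to hit 679.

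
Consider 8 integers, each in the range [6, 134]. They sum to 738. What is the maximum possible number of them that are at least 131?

With k values at 131 or above and the rest at least 6, the sum is at least 48 + 125k.
Since the sum is 738, we need 125k ≤ 690, i.e. k ≤ 5.
k = 5 is achieved by 5 values at 131 and 3 at 6, total 673; add 65 to one value (staying below 131) to reach 738.

5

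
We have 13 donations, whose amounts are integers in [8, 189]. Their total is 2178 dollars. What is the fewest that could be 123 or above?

Suppose at most 13 − j of them reach 123; then j values are ≤ 122 and the rest ≤ 189.
The total is then ≤ 122·j + 189·(13 − j) = 2457 − 67j. For this to be ≥ 2178 we need j ≤ 4, so at least 13 − 4 = 9 must reach 123.
Exactly 9 works: 9 values at 189 and 4 at 122 total 2189; lower one of the high values by 11 (still ≥ 123) to hit 2178.

9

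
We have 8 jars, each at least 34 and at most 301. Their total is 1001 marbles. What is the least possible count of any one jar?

To make one jar as small as possible, make the other 7 as large as possible.
The other 7 can take up 7 × 301 = 2107 ≥ 1001 − 34, so one jar can sit at its floor of 34.
Achievable: one at 34 and the other 7 totalling 967, which fits since 7 × 34 ≤ 967 ≤ 7 × 301.

34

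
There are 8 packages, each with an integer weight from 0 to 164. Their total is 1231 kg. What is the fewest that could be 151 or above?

If only k of them are at least 151, the other 8 − k are at most 150, so the total is at most k·164 + (8 − k)·150.
This must reach 1231, so k·164 + (8 − k)·150 ≥ 1231, giving k ≥ 3.
Exactly 3 works: 3 values at 164 and 5 at 150 total 1242; lower one of the high values by 11 (still ≥ 151) to hit 1231.

3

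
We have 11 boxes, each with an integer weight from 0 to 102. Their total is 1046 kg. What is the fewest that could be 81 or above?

Suppose at most 11 − j of them reach 81; then j values are ≤ 80 and the rest ≤ 102.
The total is then ≤ 80·j + 102·(11 − j) = 1122 − 22j. For this to be ≥ 1046 we need j ≤ 3, so at least 11 − 3 = 8 must reach 81.
Exactly 8 works: 8 values at 102 and 3 at 80 total 1056; lower one of the high values by 10 (still ≥ 81) to hit 1046.

8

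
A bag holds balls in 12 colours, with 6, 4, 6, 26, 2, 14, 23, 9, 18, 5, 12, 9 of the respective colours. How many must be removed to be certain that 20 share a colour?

124

In the worst case you take as many as possible of each colour without reaching 20: 6 + 4 + 6 + 19 + 2 + 14 + 19 + 9 + 18 + 5 + 12 + 9 = 123.
The next one must give 20 of some colour, so 123 + 1 = 124.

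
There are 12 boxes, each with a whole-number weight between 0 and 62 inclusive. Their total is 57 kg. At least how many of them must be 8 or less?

If only k of them are at most 8, the other 12 − k are at least 9, so the total is at least (12 − k)·9 + k·0.
This is ≤ 57, so (12 − k)·9 + 0k ≤ 57, which gives k ≥ 6.
Exactly 6 works: 6 values at 0 and 6 at 9 total 54; raise one of the low values by 3 (still ≤ 8) to hit 57.

6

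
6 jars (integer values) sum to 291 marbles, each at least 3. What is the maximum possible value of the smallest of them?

48

The average is 291/6 < 49, so some value is ≤ 48.
Equality holds with 3 values of 48 and 3 values of 49.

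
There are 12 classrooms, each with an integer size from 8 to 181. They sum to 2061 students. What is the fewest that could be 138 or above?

Each value short of 138 is at most 137, costing at least 181 − 137 = 44 against the maximum total of 2172.
We can afford to lose at most 2172 − 2061 = 111, so at most ⌊111/44⌋ = 2 fall short, and at least 10 are ≥ 138.
Exactly 10 works: 10 values at 181 and 2 at 137 total 2084; lower one of the high values by 23 (still ≥ 138) to hit 2061.

10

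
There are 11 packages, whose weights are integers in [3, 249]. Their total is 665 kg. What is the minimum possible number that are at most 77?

3

If only k of them are at most 77, the other 11 − k are at least 78, so the total is at least (11 − k)·78 + k·3.
This is ≤ 665, so (11 − k)·78 + 3k ≤ 665, which gives k ≥ 3.
Exactly 3 works: 3 values at 3 and 8 at 78 total 633; raise one of the low values by 32 (still ≤ 77) to hit 665.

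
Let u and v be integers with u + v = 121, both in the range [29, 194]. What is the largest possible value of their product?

uv = u(121 − u) is maximized when u is as near 121/2 as the bounds allow.
Taking u = 60 and v = 61 (both in [29, 194]) gives uv = 3660.

3660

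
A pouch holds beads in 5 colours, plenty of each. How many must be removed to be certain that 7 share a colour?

31

You could draw 6 of every colour without reaching 7 of any — 30 in all.
One more forces 7 of some colour, so 30 + 1 = 31.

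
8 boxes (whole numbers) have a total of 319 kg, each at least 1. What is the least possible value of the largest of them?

40

The average is 319/8 > 39, so not all 8 can be 39 or less; the largest is ≥ 40.
Equality holds with 7 values of 40 and 1 value of 39.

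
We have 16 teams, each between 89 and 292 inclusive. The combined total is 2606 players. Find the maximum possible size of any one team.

To make one team as large as possible, make the other 15 as small as possible.
The other 15 contribute at least 15 × 89 = 1335, leaving at most 2606 − 1335 = 1271.
But each team is capped at 292, so the maximum is 292.
Achievable: one at 292 and the other 15 totalling 2314, which fits since 15 × 89 ≤ 2314 ≤ 15 × 292.

292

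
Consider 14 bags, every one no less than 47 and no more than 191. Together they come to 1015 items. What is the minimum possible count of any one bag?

47

Minimizing one value means maximizing the remaining 13.
The other 13 can take up 13 × 191 = 2483 ≥ 1015 − 47, so one bag can sit at its floor of 47.
Achievable: one at 47 and the other 13 totalling 968, which fits since 13 × 47 ≤ 968 ≤ 13 × 191.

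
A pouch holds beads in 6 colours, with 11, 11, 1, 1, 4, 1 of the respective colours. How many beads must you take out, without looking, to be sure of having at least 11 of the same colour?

In the worst case you take as many as possible of each colour without reaching 11: 10 + 10 + 1 + 1 + 4 + 1 = 27.
The next one must give 11 of some colour, so 27 + 1 = 28.

28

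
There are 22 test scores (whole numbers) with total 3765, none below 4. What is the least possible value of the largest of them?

The 22 values sum to 3765, so their maximum is at least ⌈3765/22⌉ = 172.
Taking 19 copies of 171 and 3 copies of 172 gives exactly 3765, so 172 is attained.

172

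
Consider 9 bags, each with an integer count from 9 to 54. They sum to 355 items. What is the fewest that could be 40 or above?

Suppose at most 9 − j of them reach 40; then j values are ≤ 39 and the rest ≤ 54.
The total is then ≤ 39·j + 54·(9 − j) = 486 − 15j. For this to be ≥ 355 we need j ≤ 8, so at least 9 − 8 = 1 must reach 40.
Exactly 1 works: 1 value at 54 and 8 at 39 total 366; lower one of the high values by 11 (still ≥ 40) to hit 355.

1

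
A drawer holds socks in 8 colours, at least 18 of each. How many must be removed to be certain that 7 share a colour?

You could draw 6 of every colour without reaching 7 of any — 48 in all.
One more forces 7 of some colour, so 48 + 1 = 49.

49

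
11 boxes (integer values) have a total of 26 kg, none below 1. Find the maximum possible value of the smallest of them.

2

The 11 values sum to 26, so their minimum is at most ⌊26/11⌋ = 2.
Achievable: 7 of them at 2 and 4 at 3 total 26.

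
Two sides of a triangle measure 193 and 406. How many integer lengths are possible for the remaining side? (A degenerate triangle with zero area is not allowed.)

385

The triangle inequality gives |193 − 406| < c < 193 + 406, i.e. 213 < c < 599.
So c can be any integer from 214 to 598: 385 values.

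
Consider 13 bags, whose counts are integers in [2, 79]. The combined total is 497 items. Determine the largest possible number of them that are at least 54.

With k values at 54 or above and the rest at least 2, the sum is at least 26 + 52k.
Since the sum is 497, we need 52k ≤ 471, i.e. k ≤ 9.
k = 9 is achieved by 9 values at 54 and 4 at 2, total 494; add 3 to one value (staying below 54) to reach 497.

9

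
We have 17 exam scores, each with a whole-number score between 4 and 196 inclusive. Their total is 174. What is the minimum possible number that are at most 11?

Each value above 11 is at least 12, contributing at least 12 − 4 = 8 above the floor 4.
The sum exceeds the floor total 68 by 106, so at most ⌊106/8⌋ = 13 exceed 11, and at least 4 are ≤ 11.
Exactly 4 works: 4 values at 4 and 13 at 12 total 172; raise one of the low values by 2 (still ≤ 11) to hit 174.

4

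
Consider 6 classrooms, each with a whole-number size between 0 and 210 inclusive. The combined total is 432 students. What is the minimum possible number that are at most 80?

1

Let j be the number exceeding 80. Then the total is ≥ 81·j + 0·(6 − j) = 0 + 81j.
So 81j ≤ 432 and j ≤ 5; hence at least 6 − 5 = 1 are ≤ 80.
Exactly 1 works: 1 value at 0 and 5 at 81 total 405; raise one of the low values by 27 (still ≤ 80) to hit 432.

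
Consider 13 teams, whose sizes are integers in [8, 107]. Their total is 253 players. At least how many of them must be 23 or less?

4

If only k of them are at most 23, the other 13 − k are at least 24, so the total is at least (13 − k)·24 + k·8.
This is ≤ 253, so (13 − k)·24 + 8k ≤ 253, which gives k ≥ 4.
Exactly 4 works: 4 values at 8 and 9 at 24 total 248; raise one of the low values by 5 (still ≤ 23) to hit 253.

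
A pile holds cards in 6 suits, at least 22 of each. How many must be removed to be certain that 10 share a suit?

55

You could draw 9 of every suit without reaching 10 of any — 54 in all.
One more forces 10 of some suit, so 54 + 1 = 55.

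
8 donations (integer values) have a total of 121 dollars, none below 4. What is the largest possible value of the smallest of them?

The average is 121/8 < 16, so some value is ≤ 15.
Achievable: 7 of them at 15 and 1 at 16 total 121.

15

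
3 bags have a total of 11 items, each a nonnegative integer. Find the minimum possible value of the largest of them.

If every one of the 3 were at most 3, the total would be at most 3 × 3 = 9 < 11.
Equality holds with 2 values of 4 and 1 value of 3.

4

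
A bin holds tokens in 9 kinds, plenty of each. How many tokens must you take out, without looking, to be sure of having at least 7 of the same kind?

In the worst case you draw 6 of each of the 9 kinds: 9 × 6 = 54.
One more forces 7 of some kind, so 54 + 1 = 55.

55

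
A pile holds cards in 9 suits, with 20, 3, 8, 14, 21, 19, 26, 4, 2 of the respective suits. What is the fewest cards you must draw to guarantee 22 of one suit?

113

In the worst case you take as many as possible of each suit without reaching 22: 20 + 3 + 8 + 14 + 21 + 19 + 21 + 4 + 2 = 112.
The next one must give 22 of some suit, so 112 + 1 = 113.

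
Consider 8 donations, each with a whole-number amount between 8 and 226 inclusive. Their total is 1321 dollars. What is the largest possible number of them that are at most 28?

Suppose k of them are at most 28. Those contribute at most 28 each and the rest at most 226 each.
So the total is at most 28k + 226(8 − k) = 1808 − 198k. This must still be ≥ 1321, so k ≤ 2.
k = 2 is achieved by 2 values at 28 and 6 at 226, total 1412; lower one of the 226's by 91 (still > 28) to reach 1321.

2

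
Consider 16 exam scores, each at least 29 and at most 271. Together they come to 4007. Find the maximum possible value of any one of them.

To make one score as large as possible, make the other 15 as small as possible.
The other 15 contribute at least 15 × 29 = 435, leaving at most 4007 − 435 = 3572.
But each score is capped at 271, so the maximum is 271.
Achievable: one at 271 and the other 15 totalling 3736, which fits since 15 × 29 ≤ 3736 ≤ 15 × 271.

271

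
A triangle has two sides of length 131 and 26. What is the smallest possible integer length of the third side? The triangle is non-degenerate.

The third side must exceed |131 − 26| = 105.
The smallest integer above 105 is 106.

106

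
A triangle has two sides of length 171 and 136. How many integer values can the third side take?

271

The triangle inequality gives |171 − 136| < c < 171 + 136, i.e. 35 < c < 307.
So c can be any integer from 36 to 306: 271 values.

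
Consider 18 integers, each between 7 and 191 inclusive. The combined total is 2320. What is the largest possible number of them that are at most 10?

6

Suppose k of them are at most 10. Those contribute at most 10 each and the rest at most 191 each.
So the total is at most 10k + 191(18 − k) = 3438 − 181k. This must still be ≥ 2320, so k ≤ 6.
k = 6 is achieved by 6 values at 10 and 12 at 191, total 2352; lower one of the 191's by 32 (still > 10) to reach 2320.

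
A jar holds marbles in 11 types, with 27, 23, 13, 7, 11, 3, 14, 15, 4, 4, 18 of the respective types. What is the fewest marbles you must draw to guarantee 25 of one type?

In the worst case you take as many as possible of each type without reaching 25: 24 + 23 + 13 + 7 + 11 + 3 + 14 + 15 + 4 + 4 + 18 = 136.
The next one must give 25 of some type, so 136 + 1 = 137.

137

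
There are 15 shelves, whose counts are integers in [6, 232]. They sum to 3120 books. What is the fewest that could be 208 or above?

1

Suppose at most 15 − j of them reach 208; then j values are ≤ 207 and the rest ≤ 232.
The total is then ≤ 207·j + 232·(15 − j) = 3480 − 25j. For this to be ≥ 3120 we need j ≤ 14, so at least 15 − 14 = 1 must reach 208.
Exactly 1 works: 1 value at 232 and 14 at 207 total 3130; lower one of the high values by 10 (still ≥ 208) to hit 3120.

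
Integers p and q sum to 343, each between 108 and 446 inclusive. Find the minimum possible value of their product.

pq = p(343 − p) is concave in p, so over [108, 235] it is minimized at an endpoint.
The extreme feasible split is p = 108, q = 235, giving pq = 25380.

25380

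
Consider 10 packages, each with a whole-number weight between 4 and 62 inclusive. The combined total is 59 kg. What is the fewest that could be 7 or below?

Each value above 7 is at least 8, contributing at least 8 − 4 = 4 above the floor 4.
The sum exceeds the floor total 40 by 19, so at most ⌊19/4⌋ = 4 exceed 7, and at least 6 are ≤ 7.
Exactly 6 works: 6 values at 4 and 4 at 8 total 56; raise one of the low values by 3 (still ≤ 7) to hit 59.

6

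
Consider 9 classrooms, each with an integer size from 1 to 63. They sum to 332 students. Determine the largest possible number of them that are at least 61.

If k of the values are ≥ 61, the total is ≥ 61k + 1(9 − k).
Setting 61k + 1(9 − k) ≤ 332 gives 60k ≤ 323, so k ≤ 5.
k = 5 is achieved by 5 values at 61 and 4 at 1, total 309; add 23 to one value (staying below 61) to reach 332.

5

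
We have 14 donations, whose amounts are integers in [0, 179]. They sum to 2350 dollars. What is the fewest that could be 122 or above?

Each value short of 122 is at most 121, costing at least 179 − 121 = 58 against the maximum total of 2506.
We can afford to lose at most 2506 − 2350 = 156, so at most ⌊156/58⌋ = 2 fall short, and at least 12 are ≥ 122.
Exactly 12 works: 12 values at 179 and 2 at 121 total 2390; lower one of the high values by 40 (still ≥ 122) to hit 2350.

12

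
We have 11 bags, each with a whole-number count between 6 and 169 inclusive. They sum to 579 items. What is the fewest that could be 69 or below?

3

Each value above 69 is at least 70, contributing at least 70 − 6 = 64 above the floor 6.
The sum exceeds the floor total 66 by 513, so at most ⌊513/64⌋ = 8 exceed 69, and at least 3 are ≤ 69.
Exactly 3 works: 3 values at 6 and 8 at 70 total 578; raise one of the low values by 1 (still ≤ 69) to hit 579.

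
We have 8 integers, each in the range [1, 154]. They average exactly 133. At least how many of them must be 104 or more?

5

The total is 8 × 133 = 1064.
Suppose at most 8 − j of them reach 104; then j values are ≤ 103 and the rest ≤ 154.
The total is then ≤ 103·j + 154·(8 − j) = 1232 − 51j. For this to be ≥ 1064 we need j ≤ 3, so at least 8 − 3 = 5 must reach 104.
Exactly 5 works: 5 values at 154 and 3 at 103 total 1079; lower one of the high values by 15 (still ≥ 104) to hit 1064.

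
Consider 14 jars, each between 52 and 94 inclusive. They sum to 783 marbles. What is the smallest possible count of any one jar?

Minimizing one value means maximizing the remaining 13.
The other 13 can take up 13 × 94 = 1222 ≥ 783 − 52, so one jar can sit at its floor of 52.
Achievable: one at 52 and the other 13 totalling 731, which fits since 13 × 52 ≤ 731 ≤ 13 × 94.

52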